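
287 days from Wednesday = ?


Start: Wednesday (index 2)
(2 + 287) mod 7
= 289 mod 7
= 2
Index 2 → Wednesday

Wednesday


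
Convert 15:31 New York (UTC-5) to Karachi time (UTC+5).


Time difference = UTC+5 - UTC-5 = +10 hours
New hour = (15 + 10) mod 24
= 25 mod 24 = 1
Minutes unchanged → 01:31; 25 ≥ 24 → next day

01:31 (next day)


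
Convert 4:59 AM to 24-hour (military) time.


04:59

Input: 4:59 AM
AM hour stays: 4


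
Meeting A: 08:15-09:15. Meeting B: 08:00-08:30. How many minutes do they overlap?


Meeting A: 495-555 (in minutes from midnight)
Meeting B: 480-510
Overlap start = max(495, 480) = 495
Overlap end = min(555, 510) = 510
Overlap = max(0, 510 - 495) = 15 min

15 minutes


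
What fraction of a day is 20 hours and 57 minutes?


0.8729 (87.29%)

Total minutes: 20×60 + 57 = 1257
Day = 24×60 = 1440 minutes
Fraction = 1257/1440 ≈ 0.8729
As a percentage: 1257/1440 × 100 ≈ 87.29%


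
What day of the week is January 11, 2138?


Zeller's congruence:
q=11, m=13, k=37, j=21
h = (11 + ⌊13×14/5⌋ + 37 + ⌊37/4⌋ + ⌊21/4⌋ - 2×21) mod 7
= (11 + 36 + 37 + 9 + 5 - 42) mod 7
= 56 mod 7 = 0
h=0 → Saturday

Saturday


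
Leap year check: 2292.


Yes

Rules: divisible by 4 AND (not by 100 OR by 400)
2292 ÷ 4 = 573 exactly → divisible by 4
2292 ÷ 100 = 22 remainder 92 → not divisible by 100
Divisible by 4 but not by 100 → leap year


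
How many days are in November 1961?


Month: November (month 11)
November has 30 days

30 days


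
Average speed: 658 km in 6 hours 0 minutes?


109.7 km/h

Distance: 658 km
Time: 6 hours
Speed = 658 / 6 ≈ 109.7 km/h


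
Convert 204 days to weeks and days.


Weeks: 204 ÷ 7 = 29 remainder 1

29 weeks 1 days


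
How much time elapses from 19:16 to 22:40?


End time in minutes: 22×60 + 40 = 1360
Start time in minutes: 19×60 + 16 = 1156
Difference = 1360 - 1156 = 204 minutes
= 3 hours 24 minutes

3h 24m


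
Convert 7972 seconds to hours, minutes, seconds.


Hours: 7972 ÷ 3600 = 2 remainder 772
Minutes: 772 ÷ 60 = 12 remainder 52
Seconds: 52

2h 12m 52s


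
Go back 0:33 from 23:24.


Start: 1404 minutes from midnight
Subtract: 33 minutes
Remaining: 1404 - 33 = 1371
Hours: 22, Minutes: 51

22:51


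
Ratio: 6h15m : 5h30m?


Duration 1: 375 minutes
Duration 2: 330 minutes
Ratio = 375:330
GCD = 15
Simplified = 25:22
As a decimal: 25/22 ≈ 1.14

25:22 (1.14)


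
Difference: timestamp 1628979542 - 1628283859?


695683 seconds (193.2 hours / 8.05 days)

Difference = 1628979542 - 1628283859 = 695683 seconds
In hours: 695683 / 3600 ≈ 193.2
In days: 695683 / 86400 ≈ 8.05


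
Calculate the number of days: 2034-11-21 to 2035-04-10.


140 days

From November 21, 2034 to April 10, 2035
Rest of November 2034: 30 - 21 = 9
Full months: December 31, January 31, February 2035 28, March 31
Days into April 2035: 10
Total = 9 + 31 + 31 + 28 + 31 + 10 = 140 days


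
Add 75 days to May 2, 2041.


Start: May 2, 2041
Add 75 days
May 2 → June 1: 31 - 2 + 1 = 30 days (75 - 30 = 45 left)
June 1 → July 1: 30 - 1 + 1 = 30 days (45 - 30 = 15 left)
July 1 + 15 = July 16, 2041

July 16, 2041


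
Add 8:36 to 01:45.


10:21

Start: 105 minutes from midnight
Add: 516 minutes
Total: 621 minutes
Hours: 621 ÷ 60 = 10 remainder 21


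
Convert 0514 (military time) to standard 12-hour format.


5:14 AM

Hour: 5
5 < 12 → AM


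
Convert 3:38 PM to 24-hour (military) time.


Input: 3:38 PM
PM: 3 + 12 = 15

15:38


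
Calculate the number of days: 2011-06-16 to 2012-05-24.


343 days

From June 16, 2011 to May 24, 2012
Rest of June 2011: 30 - 16 = 14
Full months: July 31, August 31, September 30, October 31, November 30, December 31, January 31, February 2012 29, March 31, April 30
Days into May 2012: 24
Total = 14 + 31 + 31 + 30 + 31 + 30 + 31 + 31 + 29 + 31 + 30 + 24 = 343 days


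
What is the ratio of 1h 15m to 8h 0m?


5:32 (0.16)

Duration 1: 75 minutes
Duration 2: 480 minutes
Ratio = 75:480
GCD = 15
Simplified = 5:32
As a decimal: 5/32 ≈ 0.16


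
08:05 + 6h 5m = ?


Start: 485 minutes from midnight
Add: 365 minutes
Total: 850 minutes
Hours: 850 ÷ 60 = 14 remainder 10

14:10


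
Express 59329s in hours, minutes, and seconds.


Hours: 59329 ÷ 3600 = 16 remainder 1729
Minutes: 1729 ÷ 60 = 28 remainder 49
Seconds: 49

16h 28m 49s


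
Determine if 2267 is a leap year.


Rules: divisible by 4 AND (not by 100 OR by 400)
2267 ÷ 4 = 566 remainder 3 → not divisible by 4
Not divisible by 4 → not a leap year

No


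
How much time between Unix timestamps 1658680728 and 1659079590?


Difference = 1659079590 - 1658680728 = 398862 seconds
In hours: 398862 / 3600 ≈ 110.8
In days: 398862 / 86400 ≈ 4.62

398862 seconds (110.8 hours / 4.62 days)


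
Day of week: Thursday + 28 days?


Thursday

Start: Thursday (index 3)
(3 + 28) mod 7
= 31 mod 7
= 3
Index 3 → Thursday


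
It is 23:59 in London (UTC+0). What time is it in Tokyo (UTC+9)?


08:59 (next day)

Time difference = UTC+9 - UTC+0 = +9 hours
New hour = (23 + 9) mod 24
= 32 mod 24 = 8
Minutes unchanged → 08:59; 32 ≥ 24 → next day


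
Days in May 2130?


31 days

Month: May (month 5)
May has 31 days


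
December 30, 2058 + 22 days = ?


Start: December 30, 2058
Add 22 days
December 30 → January 1: 31 - 30 + 1 = 2 days (22 - 2 = 20 left)
January 1 + 20 = January 21, 2059

January 21, 2059


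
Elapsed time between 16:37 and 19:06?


2h 29m

End time in minutes: 19×60 + 6 = 1146
Start time in minutes: 16×60 + 37 = 997
Difference = 1146 - 997 = 149 minutes
= 2 hours 29 minutes


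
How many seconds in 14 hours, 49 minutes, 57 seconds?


Hours: 14 × 3600 = 50400
Minutes: 49 × 60 = 2940
Seconds: 57
Total = 50400 + 2940 + 57 = 53397

53397 seconds


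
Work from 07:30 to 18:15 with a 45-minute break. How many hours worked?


10h 0m (600 minutes)

Total time = (18×60+15) - (7×60+30)
= 1095 - 450 = 645 min
Minus break: 645 - 45 = 600 min
= 10h 0m


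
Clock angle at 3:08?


Hour hand = 3×30 + 8×0.5 = 94.0°
Minute hand = 8×6 = 48°
Difference = |94.0 - 48| = 46.0°

46.0°


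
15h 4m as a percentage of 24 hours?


0.6278 (62.78%)

Total minutes: 15×60 + 4 = 904
Day = 24×60 = 1440 minutes
Fraction = 904/1440 ≈ 0.6278
As a percentage: 904/1440 × 100 ≈ 62.78%


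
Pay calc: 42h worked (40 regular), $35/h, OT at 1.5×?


$1505.00

Regular: 40h × $35 = $1400.00
Overtime: 42 - 40 = 2h
OT pay: 2h × $35 × 1.5 = $105.00
Total = $1400.00 + $105.00 = $1505.00


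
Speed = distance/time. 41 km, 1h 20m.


30.8 km/h

Distance: 41 km
Time: 1h 20m = 80 min = 80/60 = 4/3 hours
Speed = 41 ÷ (4/3) = 41 × 3 / 4 = 123/4 ≈ 30.8 km/h


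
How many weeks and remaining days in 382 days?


54 weeks 4 days

Weeks: 382 ÷ 7 = 54 remainder 4


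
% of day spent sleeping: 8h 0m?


33.3%

Time: 480 minutes
Day: 1440 minutes
Percentage = (480/1440) × 100 ≈ 33.3%


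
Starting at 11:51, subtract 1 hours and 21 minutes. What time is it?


10:30

Start: 711 minutes from midnight
Subtract: 81 minutes
Remaining: 711 - 81 = 630
Hours: 10, Minutes: 30


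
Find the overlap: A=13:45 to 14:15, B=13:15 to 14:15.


Meeting A: 825-855 (in minutes from midnight)
Meeting B: 795-855
Overlap start = max(825, 795) = 825
Overlap end = min(855, 855) = 855
Overlap = max(0, 855 - 825) = 30 min

30 minutes


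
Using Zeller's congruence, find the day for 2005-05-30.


Zeller's congruence:
q=30, m=5, k=5, j=20
h = (30 + ⌊13×6/5⌋ + 5 + ⌊5/4⌋ + ⌊20/4⌋ - 2×20) mod 7
= (30 + 15 + 5 + 1 + 5 - 40) mod 7
= 16 mod 7 = 2
h=2 → Monday

Monday


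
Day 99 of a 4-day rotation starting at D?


Shift B

Shifts: A, B, C, D
Start: D (index 3)
Day 99: (3 + 99 - 1) mod 4
= 101 mod 4
= 1
Index 1 → shift B


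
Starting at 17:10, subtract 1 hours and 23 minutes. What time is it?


15:47

Start: 1030 minutes from midnight
Subtract: 83 minutes
Remaining: 1030 - 83 = 947
Hours: 15, Minutes: 47


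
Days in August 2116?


Month: August (month 8)
August has 31 days

31 days


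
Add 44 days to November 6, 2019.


December 20, 2019

Start: November 6, 2019
Add 44 days
November 6 → December 1: 30 - 6 + 1 = 25 days (44 - 25 = 19 left)
December 1 + 19 = December 20, 2019


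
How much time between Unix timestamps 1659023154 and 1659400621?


377467 seconds (104.9 hours / 4.37 days)

Difference = 1659400621 - 1659023154 = 377467 seconds
In hours: 377467 / 3600 ≈ 104.9
In days: 377467 / 86400 ≈ 4.37


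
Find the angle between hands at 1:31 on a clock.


Hour hand = 1×30 + 31×0.5 = 45.5°
Minute hand = 31×6 = 186°
Difference = |45.5 - 186| = 140.5°

140.5°


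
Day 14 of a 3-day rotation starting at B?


Shifts: A, B, C
Start: B (index 1)
Day 14: (1 + 14 - 1) mod 3
= 14 mod 3
= 2
Index 2 → shift C

Shift C


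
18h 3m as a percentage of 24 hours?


Total minutes: 18×60 + 3 = 1083
Day = 24×60 = 1440 minutes
Fraction = 1083/1440 ≈ 0.7521
As a percentage: 1083/1440 × 100 ≈ 75.21%

0.7521 (75.21%)


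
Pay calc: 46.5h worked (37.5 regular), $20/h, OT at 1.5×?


$1020.00

Regular: 37.5h × $20 = $750.00
Overtime: 46.5 - 37.5 = 9.0h
OT pay: 9.0h × $20 × 1.5 = $270.00
Total = $750.00 + $270.00 = $1020.00


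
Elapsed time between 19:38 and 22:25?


2h 47m

End time in minutes: 22×60 + 25 = 1345
Start time in minutes: 19×60 + 38 = 1178
Difference = 1345 - 1178 = 167 minutes
= 2 hours 47 minutes


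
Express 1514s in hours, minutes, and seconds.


0h 25m 14s

Hours: 1514 ÷ 3600 = 0 remainder 1514
Minutes: 1514 ÷ 60 = 25 remainder 14
Seconds: 14


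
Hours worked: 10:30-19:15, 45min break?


8h 0m (480 minutes)

Total time = (19×60+15) - (10×60+30)
= 1155 - 630 = 525 min
Minus break: 525 - 45 = 480 min
= 8h 0m


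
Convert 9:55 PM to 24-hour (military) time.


21:55

Input: 9:55 PM
PM: 9 + 12 = 21


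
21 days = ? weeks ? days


3 weeks 0 days

Weeks: 21 ÷ 7 = 3 remainder 0


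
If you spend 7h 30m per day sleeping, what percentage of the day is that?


Time: 450 minutes
Day: 1440 minutes
Percentage = (450/1440) × 100 ≈ 31.3%

31.3%


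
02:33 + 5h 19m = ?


Start: 153 minutes from midnight
Add: 319 minutes
Total: 472 minutes
Hours: 472 ÷ 60 = 7 remainder 52

07:52


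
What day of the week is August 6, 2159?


Zeller's congruence:
q=6, m=8, k=59, j=21
h = (6 + ⌊13×9/5⌋ + 59 + ⌊59/4⌋ + ⌊21/4⌋ - 2×21) mod 7
= (6 + 23 + 59 + 14 + 5 - 42) mod 7
= 65 mod 7 = 2
h=2 → Monday

Monday


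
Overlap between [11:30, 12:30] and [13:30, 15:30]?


0 minutes

Meeting A: 690-750 (in minutes from midnight)
Meeting B: 810-930
Overlap start = max(690, 810) = 810
Overlap end = min(750, 930) = 750
Overlap = max(0, 750 - 810) = 0 min


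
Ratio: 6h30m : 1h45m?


26:7 (3.71)

Duration 1: 390 minutes
Duration 2: 105 minutes
Ratio = 390:105
GCD = 15
Simplified = 26:7
As a decimal: 26/7 ≈ 3.71


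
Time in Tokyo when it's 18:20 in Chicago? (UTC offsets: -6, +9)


Time difference = UTC+9 - UTC-6 = +15 hours
New hour = (18 + 15) mod 24
= 33 mod 24 = 9
Minutes unchanged → 09:20; 33 ≥ 24 → next day

09:20 (next day)


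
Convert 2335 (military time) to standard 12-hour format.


Hour: 23
23 - 12 = 11 → PM

11:35 PM


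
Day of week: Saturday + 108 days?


Tuesday

Start: Saturday (index 5)
(5 + 108) mod 7
= 113 mod 7
= 1
Index 1 → Tuesday


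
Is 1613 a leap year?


Rules: divisible by 4 AND (not by 100 OR by 400)
1613 ÷ 4 = 403 remainder 1 → not divisible by 4
Not divisible by 4 → not a leap year

No


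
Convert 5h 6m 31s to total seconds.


18391 seconds

Hours: 5 × 3600 = 18000
Minutes: 6 × 60 = 360
Seconds: 31
Total = 18000 + 360 + 31 = 18391


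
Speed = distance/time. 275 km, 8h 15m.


Distance: 275 km
Time: 8h 15m = 495 min = 495/60 = 33/4 hours
Speed = 275 ÷ (33/4) = 275 × 4 / 33 = 1100/33 ≈ 33.3 km/h

33.3 km/h


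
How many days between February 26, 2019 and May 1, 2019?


64 days

From February 26, 2019 to May 1, 2019
Rest of February 2019: 28 - 26 = 2
Full months: March 31, April 30
Days into May 2019: 1
Total = 2 + 31 + 30 + 1 = 64 days


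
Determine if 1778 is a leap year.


No

Rules: divisible by 4 AND (not by 100 OR by 400)
1778 ÷ 4 = 444 remainder 2 → not divisible by 4
Not divisible by 4 → not a leap year


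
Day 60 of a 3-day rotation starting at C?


Shifts: A, B, C
Start: C (index 2)
Day 60: (2 + 60 - 1) mod 3
= 61 mod 3
= 1
Index 1 → shift B

Shift B


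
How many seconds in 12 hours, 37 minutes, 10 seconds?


45430 seconds

Hours: 12 × 3600 = 43200
Minutes: 37 × 60 = 2220
Seconds: 10
Total = 43200 + 2220 + 10 = 45430


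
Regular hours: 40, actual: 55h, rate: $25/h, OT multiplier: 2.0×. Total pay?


$1750.00

Regular: 40h × $25 = $1000.00
Overtime: 55 - 40 = 15h
OT pay: 15h × $25 × 2.0 = $750.00
Total = $1000.00 + $750.00 = $1750.00


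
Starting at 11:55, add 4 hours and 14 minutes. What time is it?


Start: 715 minutes from midnight
Add: 254 minutes
Total: 969 minutes
Hours: 969 ÷ 60 = 16 remainder 9

16:09


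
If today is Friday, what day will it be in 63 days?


Friday

Start: Friday (index 4)
(4 + 63) mod 7
= 67 mod 7
= 4
Index 4 → Friday


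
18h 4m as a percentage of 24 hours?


Total minutes: 18×60 + 4 = 1084
Day = 24×60 = 1440 minutes
Fraction = 1084/1440 ≈ 0.7528
As a percentage: 1084/1440 × 100 ≈ 75.28%

0.7528 (75.28%)


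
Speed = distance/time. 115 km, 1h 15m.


92.0 km/h

Distance: 115 km
Time: 1h 15m = 75 min = 75/60 = 5/4 hours
Speed = 115 ÷ (5/4) = 115 × 4 / 5 = 460/5 = 92.0 km/h


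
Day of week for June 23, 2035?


Zeller's congruence:
q=23, m=6, k=35, j=20
h = (23 + ⌊13×7/5⌋ + 35 + ⌊35/4⌋ + ⌊20/4⌋ - 2×20) mod 7
= (23 + 18 + 35 + 8 + 5 - 40) mod 7
= 49 mod 7 = 0
h=0 → Saturday

Saturday


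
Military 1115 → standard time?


11:15 AM

Hour: 11
11 < 12 → AM


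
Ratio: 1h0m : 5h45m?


4:23 (0.17)

Duration 1: 60 minutes
Duration 2: 345 minutes
Ratio = 60:345
GCD = 15
Simplified = 4:23
As a decimal: 4/23 ≈ 0.17


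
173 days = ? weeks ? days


24 weeks 5 days

Weeks: 173 ÷ 7 = 24 remainder 5


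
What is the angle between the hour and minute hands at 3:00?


Hour hand = 3×30 + 0×0.5 = 90.0°
Minute hand = 0×6 = 0°
Difference = |90.0 - 0| = 90.0°

90.0°


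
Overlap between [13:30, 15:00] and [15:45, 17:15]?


Meeting A: 810-900 (in minutes from midnight)
Meeting B: 945-1035
Overlap start = max(810, 945) = 945
Overlap end = min(900, 1035) = 900
Overlap = max(0, 900 - 945) = 0 min

0 minutes


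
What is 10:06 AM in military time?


Input: 10:06 AM
AM hour stays: 10

10:06


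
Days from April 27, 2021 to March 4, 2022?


From April 27, 2021 to March 4, 2022
Rest of April 2021: 30 - 27 = 3
Full months: May 31, June 30, July 31, August 31, September 30, October 31, November 30, December 31, January 31, February 2022 28
Days into March 2022: 4
Total = 3 + 31 + 30 + 31 + 31 + 30 + 31 + 30 + 31 + 31 + 28 + 4 = 311 days

311 days


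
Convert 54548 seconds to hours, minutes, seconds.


Hours: 54548 ÷ 3600 = 15 remainder 548
Minutes: 548 ÷ 60 = 9 remainder 8
Seconds: 8

15h 9m 8s


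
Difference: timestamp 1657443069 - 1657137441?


305628 seconds (84.9 hours / 3.54 days)

Difference = 1657443069 - 1657137441 = 305628 seconds
In hours: 305628 / 3600 ≈ 84.9
In days: 305628 / 86400 ≈ 3.54


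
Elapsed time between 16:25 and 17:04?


End time in minutes: 17×60 + 4 = 1024
Start time in minutes: 16×60 + 25 = 985
Difference = 1024 - 985 = 39 minutes
= 0 hours 39 minutes

0h 39m


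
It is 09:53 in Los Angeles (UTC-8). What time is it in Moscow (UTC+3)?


Time difference = UTC+3 - UTC-8 = +11 hours
New hour = (9 + 11) mod 24
= 20 mod 24 = 20
Minutes unchanged → 20:53

20:53


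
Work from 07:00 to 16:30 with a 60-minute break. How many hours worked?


Total time = (16×60+30) - (7×60+0)
= 990 - 420 = 570 min
Minus break: 570 - 60 = 510 min
= 8h 30m

8h 30m (510 minutes)


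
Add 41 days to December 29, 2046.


Start: December 29, 2046
Add 41 days
December 29 → January 1: 31 - 29 + 1 = 3 days (41 - 3 = 38 left)
January 1 → February 1: 31 - 1 + 1 = 31 days (38 - 31 = 7 left)
February 1 + 7 = February 8, 2047

February 8, 2047


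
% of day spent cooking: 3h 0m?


Time: 180 minutes
Day: 1440 minutes
Percentage = (180/1440) × 100 = 12.5%

12.5%


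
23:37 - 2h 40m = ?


20:57

Start: 1417 minutes from midnight
Subtract: 160 minutes
Remaining: 1417 - 160 = 1257
Hours: 20, Minutes: 57


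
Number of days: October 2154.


31 days

Month: October (month 10)
October has 31 days


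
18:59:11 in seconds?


Hours: 18 × 3600 = 64800
Minutes: 59 × 60 = 3540
Seconds: 11
Total = 64800 + 3540 + 11 = 68351

68351 seconds


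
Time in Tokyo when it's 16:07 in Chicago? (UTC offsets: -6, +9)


07:07 (next day)

Time difference = UTC+9 - UTC-6 = +15 hours
New hour = (16 + 15) mod 24
= 31 mod 24 = 7
Minutes unchanged → 07:07; 31 ≥ 24 → next day


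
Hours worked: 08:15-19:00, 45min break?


Total time = (19×60+0) - (8×60+15)
= 1140 - 495 = 645 min
Minus break: 645 - 45 = 600 min
= 10h 0m

10h 0m (600 minutes)


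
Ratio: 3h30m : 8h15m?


Duration 1: 210 minutes
Duration 2: 495 minutes
Ratio = 210:495
GCD = 15
Simplified = 14:33
As a decimal: 14/33 ≈ 0.42

14:33 (0.42)


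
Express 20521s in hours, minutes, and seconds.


5h 42m 1s

Hours: 20521 ÷ 3600 = 5 remainder 2521
Minutes: 2521 ÷ 60 = 42 remainder 1
Seconds: 1


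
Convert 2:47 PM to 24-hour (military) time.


14:47

Input: 2:47 PM
PM: 2 + 12 = 14


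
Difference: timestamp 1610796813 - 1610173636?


Difference = 1610796813 - 1610173636 = 623177 seconds
In hours: 623177 / 3600 ≈ 173.1
In days: 623177 / 86400 ≈ 7.21

623177 seconds (173.1 hours / 7.21 days)


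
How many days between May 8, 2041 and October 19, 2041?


164 days

From May 8, 2041 to October 19, 2041
Rest of May 2041: 31 - 8 = 23
Full months: June 30, July 31, August 31, September 30
Days into October 2041: 19
Total = 23 + 30 + 31 + 31 + 30 + 19 = 164 days


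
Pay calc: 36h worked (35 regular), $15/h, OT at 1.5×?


Regular: 35h × $15 = $525.00
Overtime: 36 - 35 = 1h
OT pay: 1h × $15 × 1.5 = $22.50
Total = $525.00 + $22.50 = $547.50

$547.50


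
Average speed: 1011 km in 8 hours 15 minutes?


Distance: 1011 km
Time: 8h 15m = 495 min = 495/60 = 33/4 hours
Speed = 1011 ÷ (33/4) = 1011 × 4 / 33 = 4044/33 ≈ 122.5 km/h

122.5 km/h


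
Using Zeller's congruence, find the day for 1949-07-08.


Zeller's congruence:
q=8, m=7, k=49, j=19
h = (8 + ⌊13×8/5⌋ + 49 + ⌊49/4⌋ + ⌊19/4⌋ - 2×19) mod 7
= (8 + 20 + 49 + 12 + 4 - 38) mod 7
= 55 mod 7 = 6
h=6 → Friday

Friday


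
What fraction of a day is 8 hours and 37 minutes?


0.3590 (35.90%)

Total minutes: 8×60 + 37 = 517
Day = 24×60 = 1440 minutes
Fraction = 517/1440 ≈ 0.3590
As a percentage: 517/1440 × 100 ≈ 35.90%


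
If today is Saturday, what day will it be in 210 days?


Start: Saturday (index 5)
(5 + 210) mod 7
= 215 mod 7
= 5
Index 5 → Saturday

Saturday


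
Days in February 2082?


28 days

Month: February (month 2)
February: 28 or 29 (leap year)
2082 leap year? No


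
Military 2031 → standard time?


8:31 PM

Hour: 20
20 - 12 = 8 → PM


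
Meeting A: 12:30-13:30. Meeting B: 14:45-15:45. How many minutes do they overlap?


0 minutes

Meeting A: 750-810 (in minutes from midnight)
Meeting B: 885-945
Overlap start = max(750, 885) = 885
Overlap end = min(810, 945) = 810
Overlap = max(0, 810 - 885) = 0 min


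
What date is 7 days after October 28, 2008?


November 4, 2008

Start: October 28, 2008
Add 7 days
October 28 → November 1: 31 - 28 + 1 = 4 days (7 - 4 = 3 left)
November 1 + 3 = November 4, 2008


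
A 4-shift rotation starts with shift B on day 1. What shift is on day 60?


Shift A

Shifts: A, B, C, D
Start: B (index 1)
Day 60: (1 + 60 - 1) mod 4
= 60 mod 4
= 0
Index 0 → shift A


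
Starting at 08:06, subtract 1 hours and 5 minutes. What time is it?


Start: 486 minutes from midnight
Subtract: 65 minutes
Remaining: 486 - 65 = 421
Hours: 7, Minutes: 1

07:01


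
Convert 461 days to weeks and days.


65 weeks 6 days

Weeks: 461 ÷ 7 = 65 remainder 6


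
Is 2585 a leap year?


No

Rules: divisible by 4 AND (not by 100 OR by 400)
2585 ÷ 4 = 646 remainder 1 → not divisible by 4
Not divisible by 4 → not a leap year


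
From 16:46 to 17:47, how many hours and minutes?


End time in minutes: 17×60 + 47 = 1067
Start time in minutes: 16×60 + 46 = 1006
Difference = 1067 - 1006 = 61 minutes
= 1 hours 1 minutes

1h 1m


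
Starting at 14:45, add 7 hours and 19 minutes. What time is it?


22:04

Start: 885 minutes from midnight
Add: 439 minutes
Total: 1324 minutes
Hours: 1324 ÷ 60 = 22 remainder 4


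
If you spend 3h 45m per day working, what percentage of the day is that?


Time: 225 minutes
Day: 1440 minutes
Percentage = (225/1440) × 100 ≈ 15.6%

15.6%


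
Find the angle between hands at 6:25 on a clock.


Hour hand = 6×30 + 25×0.5 = 192.5°
Minute hand = 25×6 = 150°
Difference = |192.5 - 150| = 42.5°

42.5°


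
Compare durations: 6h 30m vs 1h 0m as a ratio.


13:2 (6.50)

Duration 1: 390 minutes
Duration 2: 60 minutes
Ratio = 390:60
GCD = 30
Simplified = 13:2
As a decimal: 13/2 = 6.50


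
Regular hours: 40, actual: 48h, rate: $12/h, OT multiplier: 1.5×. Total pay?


$624.00

Regular: 40h × $12 = $480.00
Overtime: 48 - 40 = 8h
OT pay: 8h × $12 × 1.5 = $144.00
Total = $480.00 + $144.00 = $624.00


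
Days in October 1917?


Month: October (month 10)
October has 31 days

31 days


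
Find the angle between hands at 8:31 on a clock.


69.5°

Hour hand = 8×30 + 31×0.5 = 255.5°
Minute hand = 31×6 = 186°
Difference = |255.5 - 186| = 69.5°


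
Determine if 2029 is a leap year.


No

Rules: divisible by 4 AND (not by 100 OR by 400)
2029 ÷ 4 = 507 remainder 1 → not divisible by 4
Not divisible by 4 → not a leap year


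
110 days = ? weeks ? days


Weeks: 110 ÷ 7 = 15 remainder 5

15 weeks 5 days


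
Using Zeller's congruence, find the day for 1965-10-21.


Thursday

Zeller's congruence:
q=21, m=10, k=65, j=19
h = (21 + ⌊13×11/5⌋ + 65 + ⌊65/4⌋ + ⌊19/4⌋ - 2×19) mod 7
= (21 + 28 + 65 + 16 + 4 - 38) mod 7
= 96 mod 7 = 5
h=5 → Thursday


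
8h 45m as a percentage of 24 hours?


Total minutes: 8×60 + 45 = 525
Day = 24×60 = 1440 minutes
Fraction = 525/1440 ≈ 0.3646
As a percentage: 525/1440 × 100 ≈ 36.46%

0.3646 (36.46%)


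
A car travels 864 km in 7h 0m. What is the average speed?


123.4 km/h

Distance: 864 km
Time: 7 hours
Speed = 864 / 7 ≈ 123.4 km/h


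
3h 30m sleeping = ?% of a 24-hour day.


Time: 210 minutes
Day: 1440 minutes
Percentage = (210/1440) × 100 ≈ 14.6%

14.6%


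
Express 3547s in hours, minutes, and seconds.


Hours: 3547 ÷ 3600 = 0 remainder 3547
Minutes: 3547 ÷ 60 = 59 remainder 7
Seconds: 7

0h 59m 7s


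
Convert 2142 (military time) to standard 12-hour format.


Hour: 21
21 - 12 = 9 → PM

9:42 PM


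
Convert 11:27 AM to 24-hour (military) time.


Input: 11:27 AM
AM hour stays: 11

11:27


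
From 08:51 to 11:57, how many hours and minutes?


3h 6m

End time in minutes: 11×60 + 57 = 717
Start time in minutes: 8×60 + 51 = 531
Difference = 717 - 531 = 186 minutes
= 3 hours 6 minutes


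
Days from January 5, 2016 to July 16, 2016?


193 days

From January 5, 2016 to July 16, 2016
Rest of January 2016: 31 - 5 = 26
Full months: February 2016 29, March 31, April 30, May 31, June 30
Days into July 2016: 16
Total = 26 + 29 + 31 + 30 + 31 + 30 + 16 = 193 days


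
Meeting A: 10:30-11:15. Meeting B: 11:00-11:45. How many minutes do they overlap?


15 minutes

Meeting A: 630-675 (in minutes from midnight)
Meeting B: 660-705
Overlap start = max(630, 660) = 660
Overlap end = min(675, 705) = 675
Overlap = max(0, 675 - 660) = 15 min


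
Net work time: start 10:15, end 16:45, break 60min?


5h 30m (330 minutes)

Total time = (16×60+45) - (10×60+15)
= 1005 - 615 = 390 min
Minus break: 390 - 60 = 330 min
= 5h 30m


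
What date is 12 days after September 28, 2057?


Start: September 28, 2057
Add 12 days
September 28 → October 1: 30 - 28 + 1 = 3 days (12 - 3 = 9 left)
October 1 + 9 = October 10, 2057

October 10, 2057


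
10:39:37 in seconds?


Hours: 10 × 3600 = 36000
Minutes: 39 × 60 = 2340
Seconds: 37
Total = 36000 + 2340 + 37 = 38377

38377 seconds


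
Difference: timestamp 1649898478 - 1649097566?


Difference = 1649898478 - 1649097566 = 800912 seconds
In hours: 800912 / 3600 ≈ 222.5
In days: 800912 / 86400 ≈ 9.27

800912 seconds (222.5 hours / 9.27 days)


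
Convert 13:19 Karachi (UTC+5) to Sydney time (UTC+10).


18:19

Time difference = UTC+10 - UTC+5 = +5 hours
New hour = (13 + 5) mod 24
= 18 mod 24 = 18
Minutes unchanged → 18:19


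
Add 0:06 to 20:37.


20:43

Start: 1237 minutes from midnight
Add: 6 minutes
Total: 1243 minutes
Hours: 1243 ÷ 60 = 20 remainder 43


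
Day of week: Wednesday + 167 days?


Tuesday

Start: Wednesday (index 2)
(2 + 167) mod 7
= 169 mod 7
= 1
Index 1 → Tuesday


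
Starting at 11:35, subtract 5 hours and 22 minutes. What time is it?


06:13

Start: 695 minutes from midnight
Subtract: 322 minutes
Remaining: 695 - 322 = 373
Hours: 6, Minutes: 13


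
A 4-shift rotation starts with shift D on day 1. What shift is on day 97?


Shift D

Shifts: A, B, C, D
Start: D (index 3)
Day 97: (3 + 97 - 1) mod 4
= 99 mod 4
= 3
Index 3 → shift D


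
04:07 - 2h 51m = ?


Start: 247 minutes from midnight
Subtract: 171 minutes
Remaining: 247 - 171 = 76
Hours: 1, Minutes: 16

01:16


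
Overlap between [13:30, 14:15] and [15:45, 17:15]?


0 minutes

Meeting A: 810-855 (in minutes from midnight)
Meeting B: 945-1035
Overlap start = max(810, 945) = 945
Overlap end = min(855, 1035) = 855
Overlap = max(0, 855 - 945) = 0 min


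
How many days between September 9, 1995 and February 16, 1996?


160 days

From September 9, 1995 to February 16, 1996
Rest of September 1995: 30 - 9 = 21
Full months: October 31, November 30, December 31, January 31
Days into February 1996: 16
Total = 21 + 31 + 30 + 31 + 31 + 16 = 160 days


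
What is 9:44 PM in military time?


Input: 9:44 PM
PM: 9 + 12 = 21

21:44


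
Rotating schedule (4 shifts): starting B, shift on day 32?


Shifts: A, B, C, D
Start: B (index 1)
Day 32: (1 + 32 - 1) mod 4
= 32 mod 4
= 0
Index 0 → shift A

Shift A


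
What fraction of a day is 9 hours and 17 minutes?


0.3868 (38.68%)

Total minutes: 9×60 + 17 = 557
Day = 24×60 = 1440 minutes
Fraction = 557/1440 ≈ 0.3868
As a percentage: 557/1440 × 100 ≈ 38.68%


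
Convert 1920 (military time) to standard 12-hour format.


7:20 PM

Hour: 19
19 - 12 = 7 → PM


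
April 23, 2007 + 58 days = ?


June 20, 2007

Start: April 23, 2007
Add 58 days
April 23 → May 1: 30 - 23 + 1 = 8 days (58 - 8 = 50 left)
May 1 → June 1: 31 - 1 + 1 = 31 days (50 - 31 = 19 left)
June 1 + 19 = June 20, 2007


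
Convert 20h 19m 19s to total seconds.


73159 seconds

Hours: 20 × 3600 = 72000
Minutes: 19 × 60 = 1140
Seconds: 19
Total = 72000 + 1140 + 19 = 73159


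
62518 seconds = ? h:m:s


Hours: 62518 ÷ 3600 = 17 remainder 1318
Minutes: 1318 ÷ 60 = 21 remainder 58
Seconds: 58

17h 21m 58s


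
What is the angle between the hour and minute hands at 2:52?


134.0°

Hour hand = 2×30 + 52×0.5 = 86.0°
Minute hand = 52×6 = 312°
Difference = |86.0 - 312| = 226.0°
Since > 180°: 360 - 226.0 = 134.0°


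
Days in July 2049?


Month: July (month 7)
July has 31 days

31 days


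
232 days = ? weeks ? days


33 weeks 1 days

Weeks: 232 ÷ 7 = 33 remainder 1


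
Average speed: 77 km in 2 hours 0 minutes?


38.5 km/h

Distance: 77 km
Time: 2 hours
Speed = 77 / 2 = 38.5 km/h


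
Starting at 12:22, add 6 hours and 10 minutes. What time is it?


18:32

Start: 742 minutes from midnight
Add: 370 minutes
Total: 1112 minutes
Hours: 1112 ÷ 60 = 18 remainder 32


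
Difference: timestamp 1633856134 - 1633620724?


235410 seconds (65.4 hours / 2.72 days)

Difference = 1633856134 - 1633620724 = 235410 seconds
In hours: 235410 / 3600 ≈ 65.4
In days: 235410 / 86400 ≈ 2.72


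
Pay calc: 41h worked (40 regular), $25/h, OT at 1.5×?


$1037.50

Regular: 40h × $25 = $1000.00
Overtime: 41 - 40 = 1h
OT pay: 1h × $25 × 1.5 = $37.50
Total = $1000.00 + $37.50 = $1037.50


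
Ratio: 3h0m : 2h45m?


Duration 1: 180 minutes
Duration 2: 165 minutes
Ratio = 180:165
GCD = 15
Simplified = 12:11
As a decimal: 12/11 ≈ 1.09

12:11 (1.09)


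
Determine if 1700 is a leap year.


No

Rules: divisible by 4 AND (not by 100 OR by 400)
1700 ÷ 4 = 425 exactly → divisible by 4
1700 ÷ 100 = 17 exactly → divisible by 100
1700 ÷ 400 = 4 remainder 100 → not divisible by 400
Divisible by 100 but not by 400 → not a leap year


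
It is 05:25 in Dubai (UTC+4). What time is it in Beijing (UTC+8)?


09:25

Time difference = UTC+8 - UTC+4 = +4 hours
New hour = (5 + 4) mod 24
= 9 mod 24 = 9
Minutes unchanged → 09:25


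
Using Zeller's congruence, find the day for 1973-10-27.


Saturday

Zeller's congruence:
q=27, m=10, k=73, j=19
h = (27 + ⌊13×11/5⌋ + 73 + ⌊73/4⌋ + ⌊19/4⌋ - 2×19) mod 7
= (27 + 28 + 73 + 18 + 4 - 38) mod 7
= 112 mod 7 = 0
h=0 → Saturday


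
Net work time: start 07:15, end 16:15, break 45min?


8h 15m (495 minutes)

Total time = (16×60+15) - (7×60+15)
= 975 - 435 = 540 min
Minus break: 540 - 45 = 495 min
= 8h 15m


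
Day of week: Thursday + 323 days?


Friday

Start: Thursday (index 3)
(3 + 323) mod 7
= 326 mod 7
= 4
Index 4 → Friday


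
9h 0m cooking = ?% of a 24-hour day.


Time: 540 minutes
Day: 1440 minutes
Percentage = (540/1440) × 100 = 37.5%

37.5%


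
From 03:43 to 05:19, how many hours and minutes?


1h 36m

End time in minutes: 5×60 + 19 = 319
Start time in minutes: 3×60 + 43 = 223
Difference = 319 - 223 = 96 minutes
= 1 hours 36 minutes


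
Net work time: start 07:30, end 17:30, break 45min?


9h 15m (555 minutes)

Total time = (17×60+30) - (7×60+30)
= 1050 - 450 = 600 min
Minus break: 600 - 45 = 555 min
= 9h 15m


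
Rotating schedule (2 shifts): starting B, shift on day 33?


Shift B

Shifts: A, B
Start: B (index 1)
Day 33: (1 + 33 - 1) mod 2
= 33 mod 2
= 1
Index 1 → shift B


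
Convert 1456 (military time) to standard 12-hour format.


Hour: 14
14 - 12 = 2 → PM

2:56 PM


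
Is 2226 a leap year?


Rules: divisible by 4 AND (not by 100 OR by 400)
2226 ÷ 4 = 556 remainder 2 → not divisible by 4
Not divisible by 4 → not a leap year

No


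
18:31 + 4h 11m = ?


Start: 1111 minutes from midnight
Add: 251 minutes
Total: 1362 minutes
Hours: 1362 ÷ 60 = 22 remainder 42

22:42


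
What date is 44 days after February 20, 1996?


Start: February 20, 1996
Add 44 days
February 20 → March 1: 29 - 20 + 1 = 10 days (44 - 10 = 34 left)
March 1 → April 1: 31 - 1 + 1 = 31 days (34 - 31 = 3 left)
April 1 + 3 = April 4, 1996

April 4, 1996


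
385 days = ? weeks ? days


55 weeks 0 days

Weeks: 385 ÷ 7 = 55 remainder 0


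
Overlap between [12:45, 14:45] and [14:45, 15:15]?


Meeting A: 765-885 (in minutes from midnight)
Meeting B: 885-915
Overlap start = max(765, 885) = 885
Overlap end = min(885, 915) = 885
Overlap = max(0, 885 - 885) = 0 min

0 minutes


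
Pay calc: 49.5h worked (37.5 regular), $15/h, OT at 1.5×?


$832.50

Regular: 37.5h × $15 = $562.50
Overtime: 49.5 - 37.5 = 12.0h
OT pay: 12.0h × $15 × 1.5 = $270.00
Total = $562.50 + $270.00 = $832.50


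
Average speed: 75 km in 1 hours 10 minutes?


Distance: 75 km
Time: 1h 10m = 70 min = 70/60 = 7/6 hours
Speed = 75 ÷ (7/6) = 75 × 6 / 7 = 450/7 ≈ 64.3 km/h

64.3 km/h


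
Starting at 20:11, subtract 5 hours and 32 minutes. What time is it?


14:39

Start: 1211 minutes from midnight
Subtract: 332 minutes
Remaining: 1211 - 332 = 879
Hours: 14, Minutes: 39


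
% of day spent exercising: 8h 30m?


Time: 510 minutes
Day: 1440 minutes
Percentage = (510/1440) × 100 ≈ 35.4%

35.4%


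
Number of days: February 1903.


Month: February (month 2)
February: 28 or 29 (leap year)
1903 leap year? No

28 days


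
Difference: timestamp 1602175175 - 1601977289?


Difference = 1602175175 - 1601977289 = 197886 seconds
In hours: 197886 / 3600 ≈ 55.0
In days: 197886 / 86400 ≈ 2.29

197886 seconds (55.0 hours / 2.29 days)


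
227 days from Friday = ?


Start: Friday (index 4)
(4 + 227) mod 7
= 231 mod 7
= 0
Index 0 → Monday

Monday


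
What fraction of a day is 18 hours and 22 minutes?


0.7653 (76.53%)

Total minutes: 18×60 + 22 = 1102
Day = 24×60 = 1440 minutes
Fraction = 1102/1440 ≈ 0.7653
As a percentage: 1102/1440 × 100 ≈ 76.53%


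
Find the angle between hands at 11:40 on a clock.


Hour hand = 11×30 + 40×0.5 = 350.0°
Minute hand = 40×6 = 240°
Difference = |350.0 - 240| = 110.0°

110.0°


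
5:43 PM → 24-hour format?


17:43

Input: 5:43 PM
PM: 5 + 12 = 17


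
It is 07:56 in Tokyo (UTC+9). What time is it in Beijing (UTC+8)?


06:56

Time difference = UTC+8 - UTC+9 = -1 hours
New hour = (7 -1) mod 24
= 6 mod 24 = 6
Minutes unchanged → 06:56


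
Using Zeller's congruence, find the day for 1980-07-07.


Zeller's congruence:
q=7, m=7, k=80, j=19
h = (7 + ⌊13×8/5⌋ + 80 + ⌊80/4⌋ + ⌊19/4⌋ - 2×19) mod 7
= (7 + 20 + 80 + 20 + 4 - 38) mod 7
= 93 mod 7 = 2
h=2 → Monday

Monday


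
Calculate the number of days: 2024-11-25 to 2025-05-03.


159 days

From November 25, 2024 to May 3, 2025
Rest of November 2024: 30 - 25 = 5
Full months: December 31, January 31, February 2025 28, March 31, April 30
Days into May 2025: 3
Total = 5 + 31 + 31 + 28 + 31 + 30 + 3 = 159 days


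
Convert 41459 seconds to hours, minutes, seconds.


Hours: 41459 ÷ 3600 = 11 remainder 1859
Minutes: 1859 ÷ 60 = 30 remainder 59
Seconds: 59

11h 30m 59s


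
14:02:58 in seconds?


Hours: 14 × 3600 = 50400
Minutes: 2 × 60 = 120
Seconds: 58
Total = 50400 + 120 + 58 = 50578

50578 seconds


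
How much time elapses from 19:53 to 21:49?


1h 56m

End time in minutes: 21×60 + 49 = 1309
Start time in minutes: 19×60 + 53 = 1193
Difference = 1309 - 1193 = 116 minutes
= 1 hours 56 minutes


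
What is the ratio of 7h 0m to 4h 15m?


28:17 (1.65)

Duration 1: 420 minutes
Duration 2: 255 minutes
Ratio = 420:255
GCD = 15
Simplified = 28:17
As a decimal: 28/17 ≈ 1.65


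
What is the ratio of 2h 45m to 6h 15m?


11:25 (0.44)

Duration 1: 165 minutes
Duration 2: 375 minutes
Ratio = 165:375
GCD = 15
Simplified = 11:25
As a decimal: 11/25 = 0.44


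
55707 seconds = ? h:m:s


15h 28m 27s

Hours: 55707 ÷ 3600 = 15 remainder 1707
Minutes: 1707 ÷ 60 = 28 remainder 27
Seconds: 27


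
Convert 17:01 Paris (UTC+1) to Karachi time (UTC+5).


21:01

Time difference = UTC+5 - UTC+1 = +4 hours
New hour = (17 + 4) mod 24
= 21 mod 24 = 21
Minutes unchanged → 21:01


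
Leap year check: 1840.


Yes

Rules: divisible by 4 AND (not by 100 OR by 400)
1840 ÷ 4 = 460 exactly → divisible by 4
1840 ÷ 100 = 18 remainder 40 → not divisible by 100
Divisible by 4 but not by 100 → leap year


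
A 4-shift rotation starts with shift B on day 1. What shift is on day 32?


Shifts: A, B, C, D
Start: B (index 1)
Day 32: (1 + 32 - 1) mod 4
= 32 mod 4
= 0
Index 0 → shift A

Shift A


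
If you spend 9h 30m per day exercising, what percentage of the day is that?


Time: 570 minutes
Day: 1440 minutes
Percentage = (570/1440) × 100 ≈ 39.6%

39.6%


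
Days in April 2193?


Month: April (month 4)
April has 30 days

30 days


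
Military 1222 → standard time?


12:22 PM

Hour: 12
12 → 12 PM (noon)


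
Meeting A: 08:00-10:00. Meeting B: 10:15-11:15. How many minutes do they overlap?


0 minutes

Meeting A: 480-600 (in minutes from midnight)
Meeting B: 615-675
Overlap start = max(480, 615) = 615
Overlap end = min(600, 675) = 600
Overlap = max(0, 600 - 615) = 0 min


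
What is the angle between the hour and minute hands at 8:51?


40.5°

Hour hand = 8×30 + 51×0.5 = 265.5°
Minute hand = 51×6 = 306°
Difference = |265.5 - 306| = 40.5°


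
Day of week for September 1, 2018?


Saturday

Zeller's congruence:
q=1, m=9, k=18, j=20
h = (1 + ⌊13×10/5⌋ + 18 + ⌊18/4⌋ + ⌊20/4⌋ - 2×20) mod 7
= (1 + 26 + 18 + 4 + 5 - 40) mod 7
= 14 mod 7 = 0
h=0 → Saturday


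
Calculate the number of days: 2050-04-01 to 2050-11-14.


227 days

From April 1, 2050 to November 14, 2050
Rest of April 2050: 30 - 1 = 29
Full months: May 31, June 30, July 31, August 31, September 30, October 31
Days into November 2050: 14
Total = 29 + 31 + 30 + 31 + 31 + 30 + 31 + 14 = 227 days


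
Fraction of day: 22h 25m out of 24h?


Total minutes: 22×60 + 25 = 1345
Day = 24×60 = 1440 minutes
Fraction = 1345/1440 ≈ 0.9340
As a percentage: 1345/1440 × 100 ≈ 93.40%

0.9340 (93.40%)


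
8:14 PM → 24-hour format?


20:14

Input: 8:14 PM
PM: 8 + 12 = 20


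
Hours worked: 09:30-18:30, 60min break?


Total time = (18×60+30) - (9×60+30)
= 1110 - 570 = 540 min
Minus break: 540 - 60 = 480 min
= 8h 0m

8h 0m (480 minutes)


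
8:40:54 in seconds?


31254 seconds

Hours: 8 × 3600 = 28800
Minutes: 40 × 60 = 2400
Seconds: 54
Total = 28800 + 2400 + 54 = 31254


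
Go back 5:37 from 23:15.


Start: 1395 minutes from midnight
Subtract: 337 minutes
Remaining: 1395 - 337 = 1058
Hours: 17, Minutes: 38

17:38


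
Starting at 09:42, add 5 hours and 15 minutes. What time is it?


14:57

Start: 582 minutes from midnight
Add: 315 minutes
Total: 897 minutes
Hours: 897 ÷ 60 = 14 remainder 57


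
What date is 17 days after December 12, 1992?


December 29, 1992

Start: December 12, 1992
Add 17 days
December 12 + 17 = December 29, 1992


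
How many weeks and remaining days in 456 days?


Weeks: 456 ÷ 7 = 65 remainder 1

65 weeks 1 days


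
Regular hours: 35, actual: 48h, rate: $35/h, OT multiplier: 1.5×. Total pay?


Regular: 35h × $35 = $1225.00
Overtime: 48 - 35 = 13h
OT pay: 13h × $35 × 1.5 = $682.50
Total = $1225.00 + $682.50 = $1907.50

$1907.50


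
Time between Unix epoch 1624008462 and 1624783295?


Difference = 1624783295 - 1624008462 = 774833 seconds
In hours: 774833 / 3600 ≈ 215.2
In days: 774833 / 86400 ≈ 8.97

774833 seconds (215.2 hours / 8.97 days)


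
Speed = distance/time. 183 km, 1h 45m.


Distance: 183 km
Time: 1h 45m = 105 min = 105/60 = 7/4 hours
Speed = 183 ÷ (7/4) = 183 × 4 / 7 = 732/7 ≈ 104.6 km/h

104.6 km/h


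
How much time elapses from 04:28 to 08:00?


3h 32m

End time in minutes: 8×60 + 0 = 480
Start time in minutes: 4×60 + 28 = 268
Difference = 480 - 268 = 212 minutes
= 3 hours 32 minutes


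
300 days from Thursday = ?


Start: Thursday (index 3)
(3 + 300) mod 7
= 303 mod 7
= 2
Index 2 → Wednesday

Wednesday


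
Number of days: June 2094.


Month: June (month 6)
June has 30 days

30 days
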